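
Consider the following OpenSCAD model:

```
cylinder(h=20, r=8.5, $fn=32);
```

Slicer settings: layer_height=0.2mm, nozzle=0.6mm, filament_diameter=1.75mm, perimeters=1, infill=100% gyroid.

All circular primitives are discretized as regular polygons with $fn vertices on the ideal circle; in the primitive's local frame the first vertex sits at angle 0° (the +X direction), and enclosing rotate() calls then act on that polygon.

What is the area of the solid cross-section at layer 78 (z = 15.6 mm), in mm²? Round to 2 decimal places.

At z = 15.6 mm: the cylinder: section is a regular 32-gon, circumradius r=8.5 (area = (32/2)·8.500²·sin(360°/32) = 225.52 mm²). Overall, the cross-section is a single solid region. Net area = 225.52 mm².

225.52 mm²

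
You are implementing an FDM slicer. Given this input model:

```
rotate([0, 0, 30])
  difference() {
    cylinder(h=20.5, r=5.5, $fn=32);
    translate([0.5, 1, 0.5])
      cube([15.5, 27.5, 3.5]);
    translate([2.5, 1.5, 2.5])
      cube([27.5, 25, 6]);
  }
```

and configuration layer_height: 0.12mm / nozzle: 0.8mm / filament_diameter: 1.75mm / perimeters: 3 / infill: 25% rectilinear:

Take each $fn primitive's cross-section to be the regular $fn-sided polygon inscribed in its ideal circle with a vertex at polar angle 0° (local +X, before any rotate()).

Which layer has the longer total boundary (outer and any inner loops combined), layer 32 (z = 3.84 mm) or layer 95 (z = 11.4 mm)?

Layer 32 (z = 3.84): the r=5.5 cylinder contributes a regular 32-gon of circumradius 5.5 (perimeter = 2·32·5.500·sin(180°/32) = 34.50 mm); the cube at (0.5, 1) is present — its section is the full 15.5×27.5 rectangle (perimeter 86.00 mm); the 27.5×25 cube at (2.5, 1.5) contributes its full rectangle (perimeter 105.00 mm); Subtracting the remaining from the first: starting from the r=5.5 cylinder, the 15.5×27.5 cube at (0.5, 1) partially overlaps it — only the 15.92 mm² overlap (of its 426.25 mm²) is removed, clipping the outline; the 27.5×25 cube at (2.5, 1.5) misses the remaining region (no effect) — boundary = 36.74 mm; (rotated 30° about Z; rotation is an isometry so areas/perimeters/island counts are preserved). So its perimeter = 36.74 mm. Layer 95 (z = 11.4): the r=5.5 cylinder contributes a regular 32-gon of circumradius 5.5 (perimeter = 2·32·5.500·sin(180°/32) = 34.50 mm); the cube at (0.5, 1) is absent (z outside [0.5, 4]); the cube at (2.5, 1.5) does not reach this height (z outside [2.5, 8.5]); Subtracting the remaining from the first: none of the subtracted shapes is present at this height, so the r=5.5 cylinder is unchanged — boundary = 34.50 mm; (rotated 30° about Z; rotation is an isometry so areas/perimeters/island counts are preserved). So its perimeter = 34.50 mm. Layer 32 is larger (36.74 vs 34.50 mm).

layer 32 (z = 3.84 mm)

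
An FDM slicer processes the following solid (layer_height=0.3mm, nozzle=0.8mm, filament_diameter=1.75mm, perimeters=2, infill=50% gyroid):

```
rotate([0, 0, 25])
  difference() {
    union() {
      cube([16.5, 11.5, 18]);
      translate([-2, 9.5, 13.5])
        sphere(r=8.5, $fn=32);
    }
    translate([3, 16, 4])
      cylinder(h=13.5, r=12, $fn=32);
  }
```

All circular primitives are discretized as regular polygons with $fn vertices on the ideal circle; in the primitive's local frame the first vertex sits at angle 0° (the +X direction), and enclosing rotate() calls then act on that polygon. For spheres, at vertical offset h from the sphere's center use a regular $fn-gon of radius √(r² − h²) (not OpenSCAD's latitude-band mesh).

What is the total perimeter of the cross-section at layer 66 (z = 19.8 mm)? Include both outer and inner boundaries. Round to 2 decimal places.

At z = 19.8 mm: the cube is absent (z outside [0, 18]); the sphere at (-2, 9.5): section is a regular 32-gon, circumradius = √(r²−h²) = √(8.5²−6.3²) = 5.706 (perimeter = 2·32·5.706·sin(180°/32) = 35.80 mm); Merging all regions: only the r=8.5 sphere at (-2, 9.5) is present, so the union is just that shape — boundary = 35.80 mm; the cylinder at (3, 16) is absent (z outside [4, 17.5]); Subtracting the remaining from the first: none of the subtracted shapes is present at this height, so the result so far is unchanged — boundary = 35.80 mm; (whole slice rotated 25° about Z — lengths, areas and connectivity unchanged). Overall, the cross-section is a single solid region. Total boundary length (outer) = 35.80 mm.

35.80 mm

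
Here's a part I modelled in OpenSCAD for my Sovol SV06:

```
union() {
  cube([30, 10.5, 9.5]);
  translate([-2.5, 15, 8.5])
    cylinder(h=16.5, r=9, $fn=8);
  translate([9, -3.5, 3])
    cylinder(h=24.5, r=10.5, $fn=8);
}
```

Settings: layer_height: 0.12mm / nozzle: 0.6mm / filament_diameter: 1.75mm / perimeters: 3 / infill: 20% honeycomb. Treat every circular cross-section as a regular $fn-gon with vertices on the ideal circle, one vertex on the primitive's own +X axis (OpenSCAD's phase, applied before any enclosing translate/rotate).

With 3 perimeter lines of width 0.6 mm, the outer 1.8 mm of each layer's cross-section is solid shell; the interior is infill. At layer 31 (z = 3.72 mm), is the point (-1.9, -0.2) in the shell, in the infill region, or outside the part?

At z = 3.72 mm: the 30×10.5 cube contributes its full rectangle; the cylinder at (-2.5, 15) is absent (z outside [8.5, 25]); the r=10.5 cylinder at (9, -3.5) gives a regular 8-gon of circumradius 10.5 (constant along its height); Taking the union: the regions partially overlap (shared area 87.49 mm²), so overlapping operands fuse into one piece — 1 connected region. Overall, the cross-section is a single solid region. The nearest boundary edge runs (-1.50, -3.50)→(0.00, 0.12); distance from the point to it = 1.63 mm. The point is not inside any of the regions above, so it lies outside the cross-section (1.63 mm from the nearest boundary).

outside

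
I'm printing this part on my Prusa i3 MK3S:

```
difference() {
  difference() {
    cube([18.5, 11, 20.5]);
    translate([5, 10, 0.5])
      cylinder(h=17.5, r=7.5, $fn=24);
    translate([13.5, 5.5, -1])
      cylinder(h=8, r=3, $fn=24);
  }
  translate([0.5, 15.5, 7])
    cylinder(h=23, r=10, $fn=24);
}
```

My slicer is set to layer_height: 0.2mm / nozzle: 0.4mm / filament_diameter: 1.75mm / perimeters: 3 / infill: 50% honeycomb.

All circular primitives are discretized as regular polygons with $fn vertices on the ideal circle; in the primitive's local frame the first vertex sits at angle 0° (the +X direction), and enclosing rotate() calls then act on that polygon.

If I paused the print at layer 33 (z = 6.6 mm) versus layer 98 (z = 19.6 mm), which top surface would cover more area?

Layer 33 (z = 6.6): the 18.5×11 cube contributes its full rectangle (area 203.50 mm²); the r=7.5 cylinder at (5, 10) contributes a regular 24-gon of circumradius 7.5 (area = (24/2)·7.500²·sin(360°/24) = 174.70 mm²); the cylinder at (13.5, 5.5): section is a regular 24-gon, circumradius r=3 (area = (24/2)·3.000²·sin(360°/24) = 27.95 mm²); Taking the first minus the rest: starting from the 18.5×11 cube (203.50 mm²), the r=7.5 cylinder at (5, 10) partially overlaps it — only the 90.37 mm² overlap (of its 174.70 mm²) is removed, clipping the outline; the r=3 cylinder at (13.5, 5.5) partially overlaps it — only the 25.95 mm² overlap (of its 27.95 mm²) is removed, clipping the outline — area = 87.18 mm²; the cylinder at (0.5, 15.5) is not intersected at this z (z outside [7, 30]); Taking the first minus the rest: none of the subtracted shapes is present at this height, so the result so far is unchanged — area = 87.18 mm². So its area = 87.18 mm². Layer 98 (z = 19.6): the cube (footprint 18.5×11) is included at this height (area 203.50 mm²); the cylinder at (5, 10) is absent (z outside [0.5, 18]); the cylinder at (13.5, 5.5) is absent (z outside [-1, 7]); After the difference (first − rest): none of the subtracted shapes is present at this height, so the 18.5×11 cube is unchanged — area = 203.50 mm²; the r=10 cylinder at (0.5, 15.5) contributes a regular 24-gon of circumradius 10 (area = (24/2)·10.000²·sin(360°/24) = 310.58 mm²); After the difference (first − rest): starting from the result so far (203.50 mm²), the r=10 cylinder at (0.5, 15.5) partially overlaps it — only the 37.23 mm² overlap (of its 310.58 mm²) is removed, clipping the outline — area = 166.27 mm². So its area = 166.27 mm². Layer 98 is larger (166.27 vs 87.18 mm²).

layer 98 (z = 19.6 mm)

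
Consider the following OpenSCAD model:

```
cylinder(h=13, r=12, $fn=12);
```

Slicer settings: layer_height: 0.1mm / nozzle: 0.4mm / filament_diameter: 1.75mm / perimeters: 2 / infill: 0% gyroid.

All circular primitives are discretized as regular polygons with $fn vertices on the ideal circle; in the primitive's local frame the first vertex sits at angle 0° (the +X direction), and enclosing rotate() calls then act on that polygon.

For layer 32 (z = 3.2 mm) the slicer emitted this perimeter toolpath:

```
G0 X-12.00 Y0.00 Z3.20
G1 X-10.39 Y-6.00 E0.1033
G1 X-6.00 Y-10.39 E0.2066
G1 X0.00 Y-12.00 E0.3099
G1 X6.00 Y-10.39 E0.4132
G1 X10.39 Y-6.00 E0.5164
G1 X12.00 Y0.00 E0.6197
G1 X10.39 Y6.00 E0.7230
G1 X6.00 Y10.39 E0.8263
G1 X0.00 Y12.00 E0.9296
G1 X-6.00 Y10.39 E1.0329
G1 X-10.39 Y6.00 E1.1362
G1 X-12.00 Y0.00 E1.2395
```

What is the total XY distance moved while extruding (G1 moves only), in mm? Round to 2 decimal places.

74.53 mm

Sum the Euclidean lengths of each G1 segment: total = 74.53 mm.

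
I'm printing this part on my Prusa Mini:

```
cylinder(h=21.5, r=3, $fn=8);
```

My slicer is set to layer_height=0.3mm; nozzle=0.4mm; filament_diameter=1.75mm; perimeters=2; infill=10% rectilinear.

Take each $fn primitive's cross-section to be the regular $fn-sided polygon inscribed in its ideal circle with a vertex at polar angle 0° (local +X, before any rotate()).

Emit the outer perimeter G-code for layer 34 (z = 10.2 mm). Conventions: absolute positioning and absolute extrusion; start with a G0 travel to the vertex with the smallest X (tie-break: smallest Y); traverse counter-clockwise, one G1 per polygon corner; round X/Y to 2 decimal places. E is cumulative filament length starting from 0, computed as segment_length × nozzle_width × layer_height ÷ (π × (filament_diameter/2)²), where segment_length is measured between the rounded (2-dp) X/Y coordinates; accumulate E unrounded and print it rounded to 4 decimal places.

At z = 10.2 mm: the r=3 cylinder gives a regular 8-gon of circumradius 3 (constant along its height). The outline is a single polygon with 8 vertices. Extrusion per mm of travel: 0.4 × 0.3 / (π × 0.875²) = 0.049890. Accumulating E over each segment gives final E = 0.9161.

G0 X-3.00 Y0.00 Z10.20
G1 X-2.12 Y-2.12 E0.1145
G1 X0.00 Y-3.00 E0.2290
G1 X2.12 Y-2.12 E0.3436
G1 X3.00 Y0.00 E0.4581
G1 X2.12 Y2.12 E0.5726
G1 X0.00 Y3.00 E0.6871
G1 X-2.12 Y2.12 E0.8016
G1 X-3.00 Y0.00 E0.9161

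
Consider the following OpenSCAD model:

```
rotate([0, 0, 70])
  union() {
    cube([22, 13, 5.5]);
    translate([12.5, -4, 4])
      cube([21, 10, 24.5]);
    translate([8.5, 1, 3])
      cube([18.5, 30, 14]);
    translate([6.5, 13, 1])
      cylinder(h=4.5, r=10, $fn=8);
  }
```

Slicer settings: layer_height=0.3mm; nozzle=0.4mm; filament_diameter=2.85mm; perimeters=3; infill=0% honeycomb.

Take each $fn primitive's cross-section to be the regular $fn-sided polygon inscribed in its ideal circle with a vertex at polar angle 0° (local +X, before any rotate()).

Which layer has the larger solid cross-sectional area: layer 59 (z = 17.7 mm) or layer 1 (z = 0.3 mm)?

layer 1 (z = 0.3 mm)

Layer 59 (z = 17.7): the cube is not intersected at this z (z outside [0, 5.5]); the cube at (12.5, -4) is present — its section is the full 21×10 rectangle (area 210.00 mm²); the cube at (8.5, 1) is absent (z outside [3, 17]); the cylinder at (6.5, 13) does not reach this height (z outside [1, 5.5]); Combining (union): only the 21×10 cube at (12.5, -4) is present, so the union is just that shape — area = 210.00 mm²; (rotated 70° about Z; rotation is an isometry so areas/perimeters/island counts are preserved). So its area = 210.00 mm². Layer 1 (z = 0.3): the 22×13 cube contributes its full rectangle (area 286.00 mm²); the cube at (12.5, -4) does not reach this height (z outside [4, 28.5]); the cube at (8.5, 1) does not reach this height (z outside [3, 17]); the cylinder at (6.5, 13) is absent (z outside [1, 5.5]); Merging all regions: only the 22×13 cube is present, so the union is just that shape — area = 286.00 mm²; (rotated 70° about Z; rotation is an isometry so areas/perimeters/island counts are preserved). So its area = 286.00 mm². Layer 1 is larger (286.00 vs 210.00 mm²).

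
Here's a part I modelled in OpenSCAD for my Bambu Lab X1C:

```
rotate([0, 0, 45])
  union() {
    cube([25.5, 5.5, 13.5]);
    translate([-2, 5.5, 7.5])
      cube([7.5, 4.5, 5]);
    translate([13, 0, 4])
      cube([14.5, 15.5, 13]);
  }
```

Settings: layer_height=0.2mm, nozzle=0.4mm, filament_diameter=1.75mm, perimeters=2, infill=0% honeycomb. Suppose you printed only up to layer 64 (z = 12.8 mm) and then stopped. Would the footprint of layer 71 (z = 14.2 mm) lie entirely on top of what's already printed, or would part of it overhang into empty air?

Compare the two slices. At z = 12.8: the 25.5×5.5 cube contributes its full rectangle (area 140.25 mm²); the cube at (-2, 5.5) is not intersected at this z (z outside [7.5, 12.5]); the cube at (13, 0) is present — its section is the full 14.5×15.5 rectangle (area 224.75 mm²); Merging all regions: the regions partially overlap — summed areas 365.00 mm² minus the doubly-counted overlap 68.75 mm² gives 296.25 mm² — area = 296.25 mm²; (rotated 45° about Z; rotation is an isometry so areas/perimeters/island counts are preserved). At z = 14.2: the cube is absent (z outside [0, 13.5]); the cube at (-2, 5.5) does not reach this height (z outside [7.5, 12.5]); the cube at (13, 0) (footprint 14.5×15.5) is included at this height (area 224.75 mm²); Taking the union: only the 14.5×15.5 cube at (13, 0) is present, so the union is just that shape — area = 224.75 mm²; (rotated 45° about Z; rotation is an isometry so areas/perimeters/island counts are preserved). Checking containment: the cross-section at z = 14.2 is a subset of the cross-section at z = 12.8.

entirely on top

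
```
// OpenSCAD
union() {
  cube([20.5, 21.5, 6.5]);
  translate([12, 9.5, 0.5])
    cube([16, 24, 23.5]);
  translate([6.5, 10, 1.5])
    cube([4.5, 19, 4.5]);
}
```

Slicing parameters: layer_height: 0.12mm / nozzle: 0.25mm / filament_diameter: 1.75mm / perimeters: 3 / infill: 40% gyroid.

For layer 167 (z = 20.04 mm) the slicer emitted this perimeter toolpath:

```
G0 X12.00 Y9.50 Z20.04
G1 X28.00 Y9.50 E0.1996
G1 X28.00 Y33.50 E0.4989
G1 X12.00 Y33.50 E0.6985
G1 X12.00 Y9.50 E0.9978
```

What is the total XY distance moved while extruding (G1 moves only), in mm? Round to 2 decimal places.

80.00 mm

Sum the Euclidean lengths of each G1 segment: total = 80.00 mm.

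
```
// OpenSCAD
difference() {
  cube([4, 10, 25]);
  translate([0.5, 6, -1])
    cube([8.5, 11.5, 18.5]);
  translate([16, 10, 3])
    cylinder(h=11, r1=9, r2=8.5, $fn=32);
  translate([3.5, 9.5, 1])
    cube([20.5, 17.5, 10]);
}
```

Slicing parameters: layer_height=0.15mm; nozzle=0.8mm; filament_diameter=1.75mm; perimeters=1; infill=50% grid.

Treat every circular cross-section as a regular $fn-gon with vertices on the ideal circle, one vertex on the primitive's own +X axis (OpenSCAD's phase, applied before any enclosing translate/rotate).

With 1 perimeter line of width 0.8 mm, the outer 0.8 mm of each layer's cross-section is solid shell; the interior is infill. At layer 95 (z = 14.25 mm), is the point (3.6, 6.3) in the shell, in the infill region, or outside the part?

outside

At z = 14.25 mm: the cube (footprint 4×10) is included at this height; the cube at (0.5, 6) is present — its section is the full 8.5×11.5 rectangle; the cone at (16, 10) does not reach this height (z outside [3, 14]); the cube at (3.5, 9.5) does not reach this height (z outside [1, 11]); Taking the first minus the rest: starting from the 4×10 cube, the 8.5×11.5 cube at (0.5, 6) partially overlaps it — only the 14.00 mm² overlap (of its 97.75 mm²) is removed, clipping the outline — 1 connected region. Overall, the cross-section is a single solid region. The nearest boundary edge runs (0.50, 6.00)→(4.00, 6.00); distance from the point to it = 0.30 mm. The point is not inside any of the regions above, so it lies outside the cross-section (0.30 mm from the nearest boundary).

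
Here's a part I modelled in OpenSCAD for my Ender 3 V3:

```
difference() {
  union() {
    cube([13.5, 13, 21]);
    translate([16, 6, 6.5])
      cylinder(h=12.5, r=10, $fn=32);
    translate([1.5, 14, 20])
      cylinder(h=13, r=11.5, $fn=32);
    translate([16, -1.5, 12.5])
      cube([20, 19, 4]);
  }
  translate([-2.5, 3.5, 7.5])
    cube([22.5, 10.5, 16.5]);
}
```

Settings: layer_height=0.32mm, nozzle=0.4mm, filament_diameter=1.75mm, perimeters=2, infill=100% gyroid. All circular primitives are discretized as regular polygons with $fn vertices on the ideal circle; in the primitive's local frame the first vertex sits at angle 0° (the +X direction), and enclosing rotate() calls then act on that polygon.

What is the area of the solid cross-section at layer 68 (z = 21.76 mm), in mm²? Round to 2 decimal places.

270.59 mm²

At z = 21.76 mm: the cube does not reach this height (z outside [0, 21]); the cylinder at (16, 6) is absent (z outside [6.5, 19]); the r=11.5 cylinder at (1.5, 14) gives a regular 32-gon of circumradius 11.5 (constant along its height) (area = (32/2)·11.500²·sin(360°/32) = 412.81 mm²); the cube at (16, -1.5) does not reach this height (z outside [12.5, 16.5]); Taking the union: only the r=11.5 cylinder at (1.5, 14) is present, so the union is just that shape — area = 412.81 mm²; the cube at (-2.5, 3.5) is present — its section is the full 22.5×10.5 rectangle (area 236.25 mm²); Subtracting the remaining from the first: starting from the result so far (412.81 mm²), the 22.5×10.5 cube at (-2.5, 3.5) partially overlaps it — only the 142.22 mm² overlap (of its 236.25 mm²) is removed, clipping the outline — area = 270.59 mm². Overall, the cross-section is a single solid region. Net area = 270.59 mm².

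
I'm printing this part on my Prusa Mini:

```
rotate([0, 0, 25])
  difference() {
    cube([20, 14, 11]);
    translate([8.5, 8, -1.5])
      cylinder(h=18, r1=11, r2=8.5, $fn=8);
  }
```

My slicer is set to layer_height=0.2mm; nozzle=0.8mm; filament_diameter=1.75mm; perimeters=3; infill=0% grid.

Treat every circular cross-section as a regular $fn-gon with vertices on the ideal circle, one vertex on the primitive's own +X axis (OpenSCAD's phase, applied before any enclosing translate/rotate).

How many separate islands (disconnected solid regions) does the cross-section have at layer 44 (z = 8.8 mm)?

3

At z = 8.8 mm: the cube is present — its section is the full 20×14 rectangle; the cone at (8.5, 8): at t=0.572 of its height the radius interpolates to r₁+(r₂−r₁)t = 9.569, giving a regular 8-gon of that circumradius; Subtracting the remaining from the first: starting from the 20×14 cube, the cone at (8.5, 8) partially overlaps it — only the 220.72 mm² overlap (of its 259.01 mm²) is removed, clipping the outline — 3 connected regions; (rotated 25° about Z; rotation is an isometry so areas/perimeters/island counts are preserved). Overall, the cross-section has 3 separate islands. Island count = 3.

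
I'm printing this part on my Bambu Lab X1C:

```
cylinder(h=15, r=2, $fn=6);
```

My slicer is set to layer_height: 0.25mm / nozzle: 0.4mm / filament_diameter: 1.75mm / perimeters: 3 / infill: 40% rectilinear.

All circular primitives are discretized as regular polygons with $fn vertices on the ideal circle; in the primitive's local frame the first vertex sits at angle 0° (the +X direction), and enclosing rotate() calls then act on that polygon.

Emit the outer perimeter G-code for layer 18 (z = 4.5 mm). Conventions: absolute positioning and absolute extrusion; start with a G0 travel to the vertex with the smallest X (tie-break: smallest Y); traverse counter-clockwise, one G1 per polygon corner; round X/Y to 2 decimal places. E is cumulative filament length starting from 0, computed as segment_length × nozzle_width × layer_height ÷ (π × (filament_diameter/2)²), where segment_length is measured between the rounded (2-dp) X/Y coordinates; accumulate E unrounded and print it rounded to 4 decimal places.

At z = 4.5 mm: the r=2 cylinder gives a regular 6-gon of circumradius 2 (constant along its height). The outline is a single polygon with 6 vertices. Extrusion per mm of travel: 0.4 × 0.25 / (π × 0.875²) = 0.041575. Accumulating E over each segment gives final E = 0.4986.

G0 X-2.00 Y0.00 Z4.50
G1 X-1.00 Y-1.73 E0.0831
G1 X1.00 Y-1.73 E0.1662
G1 X2.00 Y0.00 E0.2493
G1 X1.00 Y1.73 E0.3324
G1 X-1.00 Y1.73 E0.4155
G1 X-2.00 Y0.00 E0.4986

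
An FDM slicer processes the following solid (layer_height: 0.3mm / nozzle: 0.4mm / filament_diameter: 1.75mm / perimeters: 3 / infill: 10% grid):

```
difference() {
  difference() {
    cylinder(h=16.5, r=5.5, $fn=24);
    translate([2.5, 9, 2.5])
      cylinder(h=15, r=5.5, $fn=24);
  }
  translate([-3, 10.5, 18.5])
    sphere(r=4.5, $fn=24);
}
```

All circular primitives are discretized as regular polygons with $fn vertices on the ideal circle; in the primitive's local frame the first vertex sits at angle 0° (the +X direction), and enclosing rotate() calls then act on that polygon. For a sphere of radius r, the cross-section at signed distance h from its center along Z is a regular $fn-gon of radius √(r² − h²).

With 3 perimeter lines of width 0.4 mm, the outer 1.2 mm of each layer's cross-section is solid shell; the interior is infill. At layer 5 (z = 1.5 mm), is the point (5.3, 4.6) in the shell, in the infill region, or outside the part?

outside

At z = 1.5 mm: the cylinder: section is a regular 24-gon, circumradius r=5.5; the cylinder at (2.5, 9) does not reach this height (z outside [2.5, 17.5]); Taking the first minus the rest: none of the subtracted shapes is present at this height, so the r=5.5 cylinder is unchanged — 1 connected region; the sphere at (-3, 10.5) is absent (|z−center|=17.000 > r=4.5); Taking the first minus the rest: none of the subtracted shapes is present at this height, so the result so far is unchanged — 1 connected region. Overall, the cross-section is a single solid region. The nearest boundary edge runs (4.76, 2.75)→(3.89, 3.89); distance from the point to it = 1.55 mm. The point is not inside any of the regions above, so it lies outside the cross-section (1.55 mm from the nearest boundary).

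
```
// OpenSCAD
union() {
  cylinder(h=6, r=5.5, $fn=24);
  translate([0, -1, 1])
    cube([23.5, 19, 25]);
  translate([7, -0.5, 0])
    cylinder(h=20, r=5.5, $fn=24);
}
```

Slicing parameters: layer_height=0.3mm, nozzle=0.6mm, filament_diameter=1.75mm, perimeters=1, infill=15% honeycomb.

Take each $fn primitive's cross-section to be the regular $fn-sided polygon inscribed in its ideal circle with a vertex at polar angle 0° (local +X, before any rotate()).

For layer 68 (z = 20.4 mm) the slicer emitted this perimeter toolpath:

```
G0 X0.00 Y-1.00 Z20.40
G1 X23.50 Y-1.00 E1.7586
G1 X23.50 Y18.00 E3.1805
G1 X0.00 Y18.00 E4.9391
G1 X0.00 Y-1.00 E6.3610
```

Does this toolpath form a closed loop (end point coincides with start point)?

yes

Start point (G0): (0.00, -1.00). End point (last G1): the path returns to the start — closed.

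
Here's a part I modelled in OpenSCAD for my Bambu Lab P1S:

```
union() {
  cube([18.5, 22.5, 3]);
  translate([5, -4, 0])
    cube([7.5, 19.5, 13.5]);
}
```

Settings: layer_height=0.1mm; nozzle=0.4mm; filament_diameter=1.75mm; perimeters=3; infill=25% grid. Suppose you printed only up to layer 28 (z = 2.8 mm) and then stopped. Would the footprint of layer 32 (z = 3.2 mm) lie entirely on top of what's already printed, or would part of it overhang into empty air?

entirely on top

Compare the two slices. At z = 2.8: the 18.5×22.5 cube contributes its full rectangle (area 416.25 mm²); the 7.5×19.5 cube at (5, -4) contributes its full rectangle (area 146.25 mm²); Combining (union): the regions partially overlap — summed areas 562.50 mm² minus the doubly-counted overlap 116.25 mm² gives 446.25 mm² — area = 446.25 mm². At z = 3.2: the cube is absent (z outside [0, 3]); the 7.5×19.5 cube at (5, -4) contributes its full rectangle (area 146.25 mm²); Combining (union): only the 7.5×19.5 cube at (5, -4) is present, so the union is just that shape — area = 146.25 mm². Checking containment: the cross-section at z = 3.2 is a subset of the cross-section at z = 2.8.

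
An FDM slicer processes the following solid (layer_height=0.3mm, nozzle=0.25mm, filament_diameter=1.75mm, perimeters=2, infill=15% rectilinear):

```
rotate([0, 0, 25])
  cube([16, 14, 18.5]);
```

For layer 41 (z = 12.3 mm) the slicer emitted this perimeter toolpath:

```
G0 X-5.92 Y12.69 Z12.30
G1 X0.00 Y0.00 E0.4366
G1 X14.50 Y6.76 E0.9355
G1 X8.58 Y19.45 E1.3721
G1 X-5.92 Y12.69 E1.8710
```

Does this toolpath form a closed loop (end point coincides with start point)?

yes

Start point (G0): (-5.92, 12.69). End point (last G1): the path returns to the start — closed.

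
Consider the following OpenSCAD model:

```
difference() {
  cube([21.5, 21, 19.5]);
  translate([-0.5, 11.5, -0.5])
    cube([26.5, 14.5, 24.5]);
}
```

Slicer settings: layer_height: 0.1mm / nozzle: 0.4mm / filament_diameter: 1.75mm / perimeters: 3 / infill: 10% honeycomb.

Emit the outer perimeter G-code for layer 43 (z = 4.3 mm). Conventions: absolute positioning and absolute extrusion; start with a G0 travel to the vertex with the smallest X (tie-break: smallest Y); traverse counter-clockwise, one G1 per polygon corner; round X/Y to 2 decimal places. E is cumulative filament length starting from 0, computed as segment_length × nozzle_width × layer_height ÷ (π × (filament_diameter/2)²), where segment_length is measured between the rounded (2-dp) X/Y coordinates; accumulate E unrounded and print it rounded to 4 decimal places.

G0 X0.00 Y0.00 Z4.30
G1 X21.50 Y0.00 E0.3575
G1 X21.50 Y11.50 E0.5488
G1 X0.00 Y11.50 E0.9063
G1 X0.00 Y0.00 E1.0976

At z = 4.3 mm: the 21.5×21 cube contributes its full rectangle; the cube at (-0.5, 11.5) is present — its section is the full 26.5×14.5 rectangle; Subtracting the remaining from the first: starting from the 21.5×21 cube, the 26.5×14.5 cube at (-0.5, 11.5) partially overlaps it — only the 204.25 mm² overlap (of its 384.25 mm²) is removed, clipping the outline — 1 connected region. The outline is a single polygon with 4 vertices. Extrusion per mm of travel: 0.4 × 0.1 / (π × 0.875²) = 0.016630. Accumulating E over each segment gives final E = 1.0976.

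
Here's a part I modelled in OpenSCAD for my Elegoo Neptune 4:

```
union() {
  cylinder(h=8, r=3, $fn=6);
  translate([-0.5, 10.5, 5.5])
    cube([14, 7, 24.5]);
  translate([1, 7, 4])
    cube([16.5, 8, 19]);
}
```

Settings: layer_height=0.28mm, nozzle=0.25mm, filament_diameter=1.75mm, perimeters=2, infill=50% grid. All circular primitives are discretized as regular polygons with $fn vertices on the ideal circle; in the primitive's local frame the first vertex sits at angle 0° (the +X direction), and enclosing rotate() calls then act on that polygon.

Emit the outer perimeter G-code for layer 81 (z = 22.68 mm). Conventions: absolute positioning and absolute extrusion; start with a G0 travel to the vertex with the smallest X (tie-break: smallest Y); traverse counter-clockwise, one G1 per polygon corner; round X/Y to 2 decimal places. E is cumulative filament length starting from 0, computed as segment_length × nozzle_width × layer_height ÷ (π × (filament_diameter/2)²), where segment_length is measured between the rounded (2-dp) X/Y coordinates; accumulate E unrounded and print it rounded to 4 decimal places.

G0 X-0.50 Y10.50 Z22.68
G1 X1.00 Y10.50 E0.0437
G1 X1.00 Y7.00 E0.1455
G1 X17.50 Y7.00 E0.6257
G1 X17.50 Y15.00 E0.8585
G1 X13.50 Y15.00 E0.9749
G1 X13.50 Y17.50 E1.0477
G1 X-0.50 Y17.50 E1.4551
G1 X-0.50 Y10.50 E1.6588

At z = 22.68 mm: the cylinder does not reach this height (z outside [0, 8]); the cube at (-0.5, 10.5) (footprint 14×7) is included at this height; the cube at (1, 7) (footprint 16.5×8) is included at this height; Taking the union: the regions partially overlap (shared area 56.25 mm²), so overlapping operands fuse into one piece — 1 connected region. The outline is a single polygon with 8 vertices. Extrusion per mm of travel: 0.25 × 0.28 / (π × 0.875²) = 0.029103. Accumulating E over each segment gives final E = 1.6588.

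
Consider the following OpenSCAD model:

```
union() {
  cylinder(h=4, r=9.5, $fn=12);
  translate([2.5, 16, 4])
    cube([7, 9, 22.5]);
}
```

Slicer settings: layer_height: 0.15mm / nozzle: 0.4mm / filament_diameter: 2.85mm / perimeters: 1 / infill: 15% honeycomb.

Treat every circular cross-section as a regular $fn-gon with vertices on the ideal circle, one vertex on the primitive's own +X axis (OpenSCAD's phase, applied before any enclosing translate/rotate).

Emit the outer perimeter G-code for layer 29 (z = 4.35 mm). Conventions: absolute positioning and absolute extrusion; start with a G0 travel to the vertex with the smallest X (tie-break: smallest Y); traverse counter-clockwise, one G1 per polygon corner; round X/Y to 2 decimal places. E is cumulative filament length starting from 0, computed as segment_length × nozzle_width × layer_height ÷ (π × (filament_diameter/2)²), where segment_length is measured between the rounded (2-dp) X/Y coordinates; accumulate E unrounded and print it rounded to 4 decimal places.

G0 X2.50 Y16.00 Z4.35
G1 X9.50 Y16.00 E0.0658
G1 X9.50 Y25.00 E0.1505
G1 X2.50 Y25.00 E0.2163
G1 X2.50 Y16.00 E0.3010

At z = 4.35 mm: the cylinder is absent (z outside [0, 4]); the 7×9 cube at (2.5, 16) contributes its full rectangle; Taking the union: only the 7×9 cube at (2.5, 16) is present, so the union is just that shape — 1 connected region. The outline is a single polygon with 4 vertices. Extrusion per mm of travel: 0.4 × 0.15 / (π × 1.425²) = 0.009405. Accumulating E over each segment gives final E = 0.3010.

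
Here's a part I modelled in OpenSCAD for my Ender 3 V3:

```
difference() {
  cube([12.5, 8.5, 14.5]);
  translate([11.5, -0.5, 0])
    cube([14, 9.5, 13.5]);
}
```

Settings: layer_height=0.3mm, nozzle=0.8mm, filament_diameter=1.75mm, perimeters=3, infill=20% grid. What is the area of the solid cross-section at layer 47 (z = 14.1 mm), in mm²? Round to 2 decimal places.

106.25 mm²

At z = 14.1 mm: the cube is present — its section is the full 12.5×8.5 rectangle (area 106.25 mm²); the cube at (11.5, -0.5) is not intersected at this z (z outside [0, 13.5]); Taking the first minus the rest: none of the subtracted shapes is present at this height, so the 12.5×8.5 cube is unchanged — area = 106.25 mm². Overall, the cross-section is a single solid region. Net area = 106.25 mm².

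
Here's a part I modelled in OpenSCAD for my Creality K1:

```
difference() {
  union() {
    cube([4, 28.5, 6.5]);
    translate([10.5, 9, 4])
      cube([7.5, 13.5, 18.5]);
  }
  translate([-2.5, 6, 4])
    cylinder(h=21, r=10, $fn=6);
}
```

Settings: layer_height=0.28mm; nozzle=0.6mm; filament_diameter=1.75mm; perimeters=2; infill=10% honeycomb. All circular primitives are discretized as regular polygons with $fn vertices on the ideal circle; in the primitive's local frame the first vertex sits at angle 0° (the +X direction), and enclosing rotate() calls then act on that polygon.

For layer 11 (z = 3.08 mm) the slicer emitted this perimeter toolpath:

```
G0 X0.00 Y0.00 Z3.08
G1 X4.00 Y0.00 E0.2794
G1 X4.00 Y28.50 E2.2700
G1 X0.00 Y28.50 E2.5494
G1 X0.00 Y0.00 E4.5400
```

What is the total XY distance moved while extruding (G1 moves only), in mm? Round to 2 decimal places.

65.00 mm

Sum the Euclidean lengths of each G1 segment: total = 65.00 mm.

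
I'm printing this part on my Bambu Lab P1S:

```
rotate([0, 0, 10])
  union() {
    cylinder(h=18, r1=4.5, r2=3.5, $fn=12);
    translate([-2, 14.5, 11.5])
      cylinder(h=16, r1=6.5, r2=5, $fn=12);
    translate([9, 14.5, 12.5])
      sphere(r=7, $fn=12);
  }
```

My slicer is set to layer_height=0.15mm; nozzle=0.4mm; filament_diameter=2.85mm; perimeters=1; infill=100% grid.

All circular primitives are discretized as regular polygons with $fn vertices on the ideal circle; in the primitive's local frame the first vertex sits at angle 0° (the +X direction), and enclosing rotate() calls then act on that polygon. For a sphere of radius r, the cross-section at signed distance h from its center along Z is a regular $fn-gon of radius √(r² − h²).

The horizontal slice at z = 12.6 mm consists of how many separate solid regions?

At z = 12.6 mm: the cone: at t=0.700 of its height the radius interpolates to r₁+(r₂−r₁)t = 3.800, giving a regular 12-gon of that circumradius; the cone at (-2, 14.5): at t=0.069 of its height the radius interpolates to r₁+(r₂−r₁)t = 6.397, giving a regular 12-gon of that circumradius; the r=7 sphere at (9, 14.5) contributes a regular 12-gon of circumradius √(7²−0.1²) = 6.999; Taking the union: the regions partially overlap (shared area 10.19 mm²), so overlapping operands fuse into one piece — 2 connected regions; (rotated 10° about Z; rotation is an isometry so areas/perimeters/island counts are preserved). The result has 2 disconnected regions.

2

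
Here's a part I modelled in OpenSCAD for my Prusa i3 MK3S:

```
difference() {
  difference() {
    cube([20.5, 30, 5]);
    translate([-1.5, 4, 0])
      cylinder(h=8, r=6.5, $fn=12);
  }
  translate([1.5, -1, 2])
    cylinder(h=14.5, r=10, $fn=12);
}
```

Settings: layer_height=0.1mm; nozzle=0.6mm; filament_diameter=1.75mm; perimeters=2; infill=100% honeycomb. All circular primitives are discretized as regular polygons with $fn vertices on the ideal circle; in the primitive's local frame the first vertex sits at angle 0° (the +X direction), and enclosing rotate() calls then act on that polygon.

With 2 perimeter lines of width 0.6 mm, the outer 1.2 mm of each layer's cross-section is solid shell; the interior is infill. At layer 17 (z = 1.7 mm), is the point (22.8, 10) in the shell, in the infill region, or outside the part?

outside

At z = 1.7 mm: the cube is present — its section is the full 20.5×30 rectangle; the r=6.5 cylinder at (-1.5, 4) gives a regular 12-gon of circumradius 6.5 (constant along its height); Subtracting the remaining from the first: starting from the 20.5×30 cube, the r=6.5 cylinder at (-1.5, 4) partially overlaps it — only the 39.89 mm² overlap (of its 126.75 mm²) is removed, clipping the outline — 1 connected region; the cylinder at (1.5, -1) is absent (z outside [2, 16.5]); Subtracting the remaining from the first: none of the subtracted shapes is present at this height, so the result so far is unchanged — 1 connected region. Overall, the cross-section is a single solid region. The nearest boundary edge runs (20.50, 30.00)→(20.50, 0.00); distance from the point to it = 2.30 mm. The point is not inside any of the regions above, so it lies outside the cross-section (2.30 mm from the nearest boundary).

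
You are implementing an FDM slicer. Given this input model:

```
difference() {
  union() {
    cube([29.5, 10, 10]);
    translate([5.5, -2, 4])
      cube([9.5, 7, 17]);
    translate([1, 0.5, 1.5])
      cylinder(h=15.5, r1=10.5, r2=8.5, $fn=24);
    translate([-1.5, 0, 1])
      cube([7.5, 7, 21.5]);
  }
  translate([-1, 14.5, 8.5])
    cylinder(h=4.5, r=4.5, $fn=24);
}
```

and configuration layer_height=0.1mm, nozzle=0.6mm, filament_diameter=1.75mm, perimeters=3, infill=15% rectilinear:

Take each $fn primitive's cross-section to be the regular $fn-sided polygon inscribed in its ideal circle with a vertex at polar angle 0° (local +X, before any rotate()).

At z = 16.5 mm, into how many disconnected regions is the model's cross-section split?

At z = 16.5 mm: the cube is not intersected at this z (z outside [0, 10]); the 9.5×7 cube at (5.5, -2) contributes its full rectangle; the cone at (1, 0.5): at t=0.968 of its height the radius interpolates to r₁+(r₂−r₁)t = 8.565, giving a regular 24-gon of that circumradius; the cube at (-1.5, 0) (footprint 7.5×7) is included at this height; Combining (union): the regions partially overlap (shared area 78.45 mm²), so overlapping operands fuse into one piece — 1 connected region; the cylinder at (-1, 14.5) does not reach this height (z outside [8.5, 13]); Taking the first minus the rest: none of the subtracted shapes is present at this height, so the result so far is unchanged — 1 connected region. The result has 1 disconnected region.

1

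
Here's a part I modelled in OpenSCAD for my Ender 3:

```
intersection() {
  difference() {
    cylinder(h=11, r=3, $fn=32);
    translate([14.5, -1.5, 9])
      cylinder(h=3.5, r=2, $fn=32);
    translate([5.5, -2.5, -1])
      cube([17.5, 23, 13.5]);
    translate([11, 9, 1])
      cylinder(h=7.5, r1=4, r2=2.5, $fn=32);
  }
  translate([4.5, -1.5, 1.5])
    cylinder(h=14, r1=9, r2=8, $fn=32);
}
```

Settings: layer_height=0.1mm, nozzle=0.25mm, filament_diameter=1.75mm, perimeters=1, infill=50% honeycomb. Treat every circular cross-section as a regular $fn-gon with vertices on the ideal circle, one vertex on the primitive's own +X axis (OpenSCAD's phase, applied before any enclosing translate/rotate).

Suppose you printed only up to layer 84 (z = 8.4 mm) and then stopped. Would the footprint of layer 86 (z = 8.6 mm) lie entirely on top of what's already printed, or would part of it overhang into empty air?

Compare the two slices. At z = 8.4: the cylinder: section is a regular 32-gon, circumradius r=3 (area = (32/2)·3.000²·sin(360°/32) = 28.09 mm²); the cylinder at (14.5, -1.5) is not intersected at this z (z outside [9, 12.5]); the cube at (5.5, -2.5) is present — its section is the full 17.5×23 rectangle (area 402.50 mm²); the cone at (11, 9): at t=0.987 of its height the radius interpolates to r₁+(r₂−r₁)t = 2.520, giving a regular 32-gon of that circumradius (area = (32/2)·2.520²·sin(360°/32) = 19.82 mm²); Taking the first minus the rest: starting from the r=3 cylinder (28.09 mm²), the 17.5×23 cube at (5.5, -2.5) misses the remaining region (no effect); the cone at (11, 9) misses the remaining region (no effect) — area = 28.09 mm²; the cone at (4.5, -1.5) (r1=9→r2=8) has section circumradius 8.507 here — a regular 32-gon (area = (32/2)·8.507²·sin(360°/32) = 225.90 mm²); Keeping only the common overlap: that combined region lies inside the cone at (4.5, -1.5), so it is kept whole — area = 28.09 mm². At z = 8.6: the r=3 cylinder gives a regular 32-gon of circumradius 3 (constant along its height) (area = (32/2)·3.000²·sin(360°/32) = 28.09 mm²); the cylinder at (14.5, -1.5) is not intersected at this z (z outside [9, 12.5]); the 17.5×23 cube at (5.5, -2.5) contributes its full rectangle (area 402.50 mm²); the cone at (11, 9) is not intersected at this z (z outside [1, 8.5]); Subtracting the remaining from the first: starting from the r=3 cylinder (28.09 mm²), the 17.5×23 cube at (5.5, -2.5) misses the remaining region (no effect) — area = 28.09 mm²; the cone at (4.5, -1.5) contributes a regular 32-gon of circumradius 8.493 (interpolated between r1=9 and r2=8 at t=0.507) (area = (32/2)·8.493²·sin(360°/32) = 225.15 mm²); Keeping only the common overlap: that combined region lies inside the cone at (4.5, -1.5), so it is kept whole — area = 28.09 mm². Checking containment: the cross-section at z = 8.6 is a subset of the cross-section at z = 8.4.

entirely on top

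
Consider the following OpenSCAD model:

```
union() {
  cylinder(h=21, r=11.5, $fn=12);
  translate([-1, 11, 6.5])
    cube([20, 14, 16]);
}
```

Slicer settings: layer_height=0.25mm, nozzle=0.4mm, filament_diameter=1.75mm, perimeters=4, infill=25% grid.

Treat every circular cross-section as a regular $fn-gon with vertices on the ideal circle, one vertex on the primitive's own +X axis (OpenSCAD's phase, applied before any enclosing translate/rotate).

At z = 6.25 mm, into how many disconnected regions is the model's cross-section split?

At z = 6.25 mm: the r=11.5 cylinder contributes a regular 12-gon of circumradius 11.5; the cube at (-1, 11) does not reach this height (z outside [6.5, 22.5]); Merging all regions: only the r=11.5 cylinder is present, so the union is just that shape — 1 connected region. The result has 1 disconnected region.

1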